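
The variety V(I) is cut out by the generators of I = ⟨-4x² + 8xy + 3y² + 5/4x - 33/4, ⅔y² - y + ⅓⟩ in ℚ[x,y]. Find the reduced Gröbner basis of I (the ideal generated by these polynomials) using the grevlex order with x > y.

G = {x² - 2xy - 5/16x - 9/8y + 39/16, y² - 3/2y + ½}

f_1 = -4x² + 8xy + 3y² + 5/4x - 33/4, LT = x².
f_2 = ⅔y² - y + ⅓, LT = y².

The S-polynomials (S(f_1,f_2)) all reduce to 0 modulo the current basis, so we have a Gröbner basis.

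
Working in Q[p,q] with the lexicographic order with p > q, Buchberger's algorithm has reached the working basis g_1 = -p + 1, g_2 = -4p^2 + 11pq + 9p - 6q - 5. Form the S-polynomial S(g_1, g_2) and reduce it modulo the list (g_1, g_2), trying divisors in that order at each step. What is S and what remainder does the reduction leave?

lcm(LM(g_1), LM(g_2)) = p^2.
S = (lcm/LT(g_1))·g_1 − (lcm/LT(g_2))·g_2 = 11/4pq + 5/4p - 3/2q - 5/4.
Reduce S modulo (g_1, g_2) in that order:
  leading term pq: subtract (-11/4q)·g_1 from 11/4pq + 5/4p - 3/2q - 5/4 → 5/4p + 5/4q - 5/4
  leading term p: subtract (-5/4)·g_1 from 5/4p + 5/4q - 5/4 → 5/4q
  leading term q: no divisor's leading term divides it; move 5/4q to the remainder.
The remainder 5/4q is nonzero, so it would be added as the next basis element.
This is the inner loop of Buchberger's algorithm — each nonzero remainder becomes a new basis element.

S(g_1, g_2) = 11/4pq + 5/4p - 3/2q - 5/4; remainder on division = 5/4q.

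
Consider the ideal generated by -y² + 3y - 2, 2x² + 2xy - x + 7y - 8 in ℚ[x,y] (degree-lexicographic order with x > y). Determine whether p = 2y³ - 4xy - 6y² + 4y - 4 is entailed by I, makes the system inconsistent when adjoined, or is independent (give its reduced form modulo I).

First compute the reduced Gröbner basis of I by Buchberger's algorithm.
f_1 = -y² + 3y - 2, LT = y².
f_2 = 2x² + 2xy - x + 7y - 8, LT = x².

The S-polynomials (S(f_1,f_2)) all reduce to 0 modulo the current basis, so we have a Gröbner basis.
Inter-reduce: drop elements whose leading term is divisible by another's, tail-reduce, and make monic.
Reduced Gröbner basis: {x² + xy - ½x + 7/2y - 4, y² - 3y + 2}.
Label its elements g_1 = x² + xy - ½x + 7/2y - 4, g_2 = y² - 3y + 2.

Reduce p = 2y³ - 4xy - 6y² + 4y - 4 modulo G:
  leading term y³: subtract (2y)·g_2 from 2y³ - 4xy - 6y² + 4y - 4 → -4xy - 4
  leading term xy: no divisor's leading term divides it; move -4xy to the remainder.
  leading term 1: no divisor's leading term divides it; move -4 to the remainder.
  normal form = -4xy - 4.
The normal form is nonzero, so p ∉ I. Since p minus its normal form lies in I, I + (p) = I + (r) where r = -4xy - 4; decide whether this ideal is the whole ring.
Run Buchberger on G together with r (pairs among the g_i already reduce to 0 since G is a Gröbner basis):
g_1 = x² + xy - ½x + 7/2y - 4, LT = x².
g_2 = y² - 3y + 2, LT = y².
r = -4xy - 4, LT = xy.

S(g_1,r): lcm = x²y. S = xy² - ½xy + 7/2y² - x - 4y.
  reduce S modulo (g_1, g_2, r):
  remainder -3x + 13/2y - 19/2 ≠ 0; add m_4 = -3x + 13/2y - 19/2 to the basis.

S(g_2,r): lcm = xy². S = -3xy + 2x - y.
  reduce S modulo (g_1, g_2, r, m_4):
  remainder 10/3y - 10/3 ≠ 0; add m_5 = 10/3y - 10/3 to the basis.

The other S-polynomials (S(g_1,g_2), S(g_1,m_4), S(g_2,m_4), S(r,m_4), S(g_1,m_5), S(g_2,m_5), S(r,m_5), S(m_4,m_5)) all reduce to 0 modulo the current basis, so we have a Gröbner basis.
Inter-reduce: drop elements whose leading term is divisible by another's, tail-reduce, and make monic.
Reduced Gröbner basis: {x + 1, y - 1}.
The reduced Gröbner basis of I + (p) is {x + 1, y - 1} ≠ {1}, a proper ideal, so the enlarged system stays consistent: p is independent of I, with normal form -4xy - 4.

2y³ - 4xy - 6y² + 4y - 4 is independent of I; its normal form modulo I is -4xy - 4.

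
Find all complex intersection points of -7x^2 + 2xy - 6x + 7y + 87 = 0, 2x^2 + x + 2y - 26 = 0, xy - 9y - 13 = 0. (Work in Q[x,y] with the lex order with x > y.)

{(-4, -1)}

Compute a lex Gröbner basis by Buchberger's algorithm.
f_1 = -7x^2 + 2xy - 6x + 7y + 87, LT = x^2.
f_2 = 2x^2 + x + 2y - 26, LT = x^2.
f_3 = xy - 9y - 13, LT = xy.

S(f_1,f_2): lcm = x^2. S = -2/7xy + 5/14x - 2y + 4/7.
  reduce S modulo (f_1, f_2, f_3):
  remainder 5/14x - 32/7y - 22/7 ≠ 0; add h_4 = 5/14x - 32/7y - 22/7 to the basis.

S(f_1,f_3): lcm = x^2y. S = -2/7xy^2 + 69/7xy + 13x - y^2 - 87/7y.
  reduce S modulo (f_1, f_2, f_3, h_4):
  remainder -25/7y^2 + 8364/35y + 8489/35 ≠ 0; add h_5 = -25/7y^2 + 8364/35y + 8489/35 to the basis.

S(f_2,f_3): lcm = x^2y. S = 19/2xy + 13x + y^2 - 13y.
  reduce S modulo (f_1, f_2, f_3, h_4, h_5):
  remainder 76453/250y + 76453/250 ≠ 0; add h_6 = 76453/250y + 76453/250 to the basis.

The other S-polynomials (S(f_1,h_4), S(f_2,h_4), S(f_3,h_4), S(f_1,h_5), S(f_2,h_5), S(f_3,h_5), S(h_4,h_5), S(f_1,h_6), S(f_2,h_6), S(f_3,h_6), S(h_4,h_6), S(h_5,h_6)) all reduce to 0 modulo the current basis, so we have a Gröbner basis.
Inter-reduce: drop elements whose leading term is divisible by another's, tail-reduce, and make monic.
Reduced Gröbner basis: {x + 4, y + 1}.

Since the basis is lex-ordered, y + 1 is univariate in y. Its roots are {-1}. Back-substituting each root into the other basis elements fixes the other coordinates.
  y = -1: the earlier basis element becomes x + 4 = 0, giving x = -4 — point (-4, -1).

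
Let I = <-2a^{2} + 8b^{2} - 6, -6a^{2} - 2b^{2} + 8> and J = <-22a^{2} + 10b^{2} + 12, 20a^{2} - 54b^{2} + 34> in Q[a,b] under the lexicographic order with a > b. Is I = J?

Yes, the ideals are equal.

For a fixed monomial order, each ideal has a unique reduced Gröbner basis; comparing bases decides equality.
Buchberger on the first generating set:
f_1 = -2a^{2} + 8b^{2} - 6, LT = a^{2}.
f_2 = -6a^{2} - 2b^{2} + 8, LT = a^{2}.

S(f_1,f_2): lcm = a^{2}. S = -\tfrac{13}{3}b^{2} + \tfrac{13}{3}.
  reduce S modulo (f_1, f_2):
  remainder -\tfrac{13}{3}b^{2} + \tfrac{13}{3} ≠ 0; add g_3 = -\tfrac{13}{3}b^{2} + \tfrac{13}{3} to the basis.

The other S-polynomials (S(f_1,g_3), S(f_2,g_3)) all reduce to 0 modulo the current basis, so we have a Gröbner basis.
Inter-reduce: drop elements whose leading term is divisible by another's, tail-reduce, and make monic.
Reduced Gröbner basis: {a^{2} - 1, b^{2} - 1}.

Buchberger on the second generating set:
h_1 = -22a^{2} + 10b^{2} + 12, LT = a^{2}.
h_2 = 20a^{2} - 54b^{2} + 34, LT = a^{2}.

S(h_1,h_2): lcm = a^{2}. S = \tfrac{247}{110}b^{2} - \tfrac{247}{110}.
  reduce S modulo (h_1, h_2):
  remainder \tfrac{247}{110}b^{2} - \tfrac{247}{110} ≠ 0; add k_3 = \tfrac{247}{110}b^{2} - \tfrac{247}{110} to the basis.

The other S-polynomials (S(h_1,k_3), S(h_2,k_3)) all reduce to 0 modulo the current basis, so we have a Gröbner basis.
Inter-reduce: drop elements whose leading term is divisible by another's, tail-reduce, and make monic.
Reduced Gröbner basis: {a^{2} - 1, b^{2} - 1}.

The two bases agree; hence the ideals are identical.
The choice of monomial ordering does not affect the verdict — as long as both bases are computed under the same ordering, their equality decides ideal equality.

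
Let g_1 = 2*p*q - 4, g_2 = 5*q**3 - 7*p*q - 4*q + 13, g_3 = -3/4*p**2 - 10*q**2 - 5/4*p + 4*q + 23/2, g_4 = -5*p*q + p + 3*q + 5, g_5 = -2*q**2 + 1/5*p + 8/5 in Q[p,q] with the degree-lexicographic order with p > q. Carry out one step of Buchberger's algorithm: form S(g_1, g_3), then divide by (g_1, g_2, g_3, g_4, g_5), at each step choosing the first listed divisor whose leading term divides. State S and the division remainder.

lcm(LM(g_1), LM(g_3)) = p**2*q.
S = (lcm/LT(g_1))·g_1 − (lcm/LT(g_3))·g_3 = -40/3*q**3 - 5/3*p*q + 16/3*q**2 - 2*p + 46/3*q.
Reduce S modulo (g_1, g_2, g_3, g_4, g_5) in that order:
  leading term q**3: subtract (-8/3)·g_2 from -40/3*q**3 - 5/3*p*q + 16/3*q**2 - 2*p + 46/3*q → -61/3*p*q + 16/3*q**2 - 2*p + 14/3*q + 104/3
  leading term p*q: subtract (-61/6)·g_1 from -61/3*p*q + 16/3*q**2 - 2*p + 14/3*q + 104/3 → 16/3*q**2 - 2*p + 14/3*q - 6
  leading term q**2: subtract (-8/3)·g_5 from 16/3*q**2 - 2*p + 14/3*q - 6 → -22/15*p + 14/3*q - 26/15
  leading term p: no divisor's leading term divides it; move -22/15*p to the remainder.
  leading term q: no divisor's leading term divides it; move 14/3*q to the remainder.
  leading term 1: no divisor's leading term divides it; move -26/15 to the remainder.
The remainder -22/15*p + 14/3*q - 26/15 is nonzero, so it would be added as the next basis element.
An S-polynomial is built so that the two leading terms cancel; whether anything survives reduction is exactly the Gröbner-basis criterion.

S(g_1, g_3) = -40/3*q**3 - 5/3*p*q + 16/3*q**2 - 2*p + 46/3*q; remainder on division = -22/15*p + 14/3*q - 26/15.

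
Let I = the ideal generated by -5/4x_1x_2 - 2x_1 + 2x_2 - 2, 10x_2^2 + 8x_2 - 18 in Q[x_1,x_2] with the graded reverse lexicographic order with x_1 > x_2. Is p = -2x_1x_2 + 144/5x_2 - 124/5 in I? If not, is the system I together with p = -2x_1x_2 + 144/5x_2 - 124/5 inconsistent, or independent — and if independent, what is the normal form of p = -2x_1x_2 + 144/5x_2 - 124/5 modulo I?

First compute the reduced Gröbner basis of I by Buchberger's algorithm.
f_1 = -5/4x_1x_2 - 2x_1 + 2x_2 - 2, LT = x_1x_2.
f_2 = 10x_2^2 + 8x_2 - 18, LT = x_2^2.

S(f_1,f_2): lcm = x_1x_2^2. S = 4/5x_1x_2 - 8/5x_2^2 + 9/5x_1 + 8/5x_2.
  reduce S modulo (f_1, f_2):
  remainder 13/25x_1 + 104/25x_2 - 104/25 ≠ 0; add h_3 = 13/25x_1 + 104/25x_2 - 104/25 to the basis.

The other S-polynomials (S(f_1,h_3), S(f_2,h_3)) all reduce to 0 modulo the current basis, so we have a Gröbner basis.
Inter-reduce: drop elements whose leading term is divisible by another's, tail-reduce, and make monic.
Reduced Gröbner basis: {x_2^2 + 4/5x_2 - 9/5, x_1 + 8x_2 - 8}.
Label its elements g_1 = x_2^2 + 4/5x_2 - 9/5, g_2 = x_1 + 8x_2 - 8.

Reduce p = -2x_1x_2 + 144/5x_2 - 124/5 modulo G:
  leading term x_1x_2: subtract (-2x_2)·g_2 from -2x_1x_2 + 144/5x_2 - 124/5 → 16x_2^2 + 64/5x_2 - 124/5
  leading term x_2^2: subtract (16)·g_1 from 16x_2^2 + 64/5x_2 - 124/5 → 4
  leading term 1: no divisor's leading term divides it; move 4 to the remainder.
  normal form = 4.
The normal form is nonzero, so p ∉ I. Since p minus its normal form lies in I, I + (p) = I + (r) where r = 4; decide whether this ideal is the whole ring.
Here r = 4 is a nonzero constant, hence a unit: 1 ∈ I + (p), the Gröbner basis of I + (p) is {1}, and the enlarged system has no common solution — adjoining p is inconsistent.

Adjoining -2x_1x_2 + 144/5x_2 - 124/5 makes the ideal the whole ring: the system is inconsistent.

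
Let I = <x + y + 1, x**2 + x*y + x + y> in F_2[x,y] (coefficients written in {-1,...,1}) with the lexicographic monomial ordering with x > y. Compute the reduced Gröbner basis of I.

f_1 = x + y + 1, LT = x.
f_2 = x**2 + x*y + x + y, LT = x**2.

S(f_1,f_2): lcm = x**2. S = y.
  leading term y: no divisor's leading term divides it; move y to the remainder.
  remainder y ≠ 0; add g_3 = y to the basis.

The other S-polynomials (S(f_1,g_3), S(f_2,g_3)) all reduce to 0 modulo the current basis, so we have a Gröbner basis.
Inter-reduce: drop elements whose leading term is divisible by another's, tail-reduce, and make monic.

G = {x + 1, y}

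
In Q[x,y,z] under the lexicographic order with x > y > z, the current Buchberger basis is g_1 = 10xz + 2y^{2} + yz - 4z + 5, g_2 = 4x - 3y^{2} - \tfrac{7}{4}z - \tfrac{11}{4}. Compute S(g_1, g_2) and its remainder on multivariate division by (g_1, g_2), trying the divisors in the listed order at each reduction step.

S(g_1, g_2) = \tfrac{3}{4}y^{2}z + \tfrac{1}{5}y^{2} + \tfrac{1}{10}yz + \tfrac{7}{16}z^{2} + \tfrac{23}{80}z + \tfrac{1}{2}; remainder on division = \tfrac{3}{4}y^{2}z + \tfrac{1}{5}y^{2} + \tfrac{1}{10}yz + \tfrac{7}{16}z^{2} + \tfrac{23}{80}z + \tfrac{1}{2}.

lcm(LM(g_1), LM(g_2)) = xz.
S = (lcm/LT(g_1))·g_1 − (lcm/LT(g_2))·g_2 = \tfrac{3}{4}y^{2}z + \tfrac{1}{5}y^{2} + \tfrac{1}{10}yz + \tfrac{7}{16}z^{2} + \tfrac{23}{80}z + \tfrac{1}{2}.
Reduce S modulo (g_1, g_2) in that order:
  leading term y^{2}z: no divisor's leading term divides it; move \tfrac{3}{4}y^{2}z to the remainder.
  leading term y^{2}: no divisor's leading term divides it; move \tfrac{1}{5}y^{2} to the remainder.
  leading term yz: no divisor's leading term divides it; move \tfrac{1}{10}yz to the remainder.
  leading term z^{2}: no divisor's leading term divides it; move \tfrac{7}{16}z^{2} to the remainder.
  leading term z: no divisor's leading term divides it; move \tfrac{23}{80}z to the remainder.
  leading term 1: no divisor's leading term divides it; move \tfrac{1}{2} to the remainder.
The remainder \tfrac{3}{4}y^{2}z + \tfrac{1}{5}y^{2} + \tfrac{1}{10}yz + \tfrac{7}{16}z^{2} + \tfrac{23}{80}z + \tfrac{1}{2} is nonzero, so it would be added as the next basis element.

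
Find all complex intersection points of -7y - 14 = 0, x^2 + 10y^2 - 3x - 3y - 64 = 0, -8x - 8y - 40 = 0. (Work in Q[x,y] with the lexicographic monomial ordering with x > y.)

Compute a lex Gröbner basis by Buchberger's algorithm.
f_1 = -7y - 14, LT = y.
f_2 = x^2 - 3x + 10y^2 - 3y - 64, LT = x^2.
f_3 = -8x - 8y - 40, LT = x.

The S-polynomials (S(f_1,f_2), S(f_1,f_3), S(f_2,f_3)) all reduce to 0 modulo the current basis, so we have a Gröbner basis.
Inter-reduce: drop elements whose leading term is divisible by another's, tail-reduce, and make monic.
Reduced Gröbner basis: {x + 3, y + 2}.

Since the basis is lex-ordered, y + 2 is univariate in y. Its roots are {-2}. Back-substituting each root into the other basis elements fixes the other coordinates.
  y = -2: the earlier basis element becomes x + 3 = 0, giving x = -3 — point (-3, -2).
A lex Gröbner basis triangularizes the system, enabling back-substitution.

{(-3, -2)}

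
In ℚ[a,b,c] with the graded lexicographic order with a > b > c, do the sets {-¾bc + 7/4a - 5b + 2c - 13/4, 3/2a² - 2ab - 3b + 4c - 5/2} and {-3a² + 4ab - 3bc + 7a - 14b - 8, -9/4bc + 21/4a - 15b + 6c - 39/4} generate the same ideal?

Yes, the ideals are equal.

Two ideals are equal iff their reduced Gröbner bases coincide (the reduced basis is unique for a fixed ordering).
Buchberger on the first generating set:
f_1 = -¾bc + 7/4a - 5b + 2c - 13/4, LT = bc.
f_2 = 3/2a² - 2ab - 3b + 4c - 5/2, LT = a².

The S-polynomials (S(f_1,f_2)) all reduce to 0 modulo the current basis, so we have a Gröbner basis.
Inter-reduce: drop elements whose leading term is divisible by another's, tail-reduce, and make monic.
Reduced Gröbner basis: {a² - 4/3ab - 2b + 8/3c - 5/3, bc - 7/3a + 20/3b - 8/3c + 13/3}.

Buchberger on the second generating set:
h_1 = -3a² + 4ab - 3bc + 7a - 14b - 8, LT = a².
h_2 = -9/4bc + 21/4a - 15b + 6c - 39/4, LT = bc.

The S-polynomials (S(h_1,h_2)) all reduce to 0 modulo the current basis, so we have a Gröbner basis.
Inter-reduce: drop elements whose leading term is divisible by another's, tail-reduce, and make monic.
Reduced Gröbner basis: {a² - 4/3ab - 2b + 8/3c - 5/3, bc - 7/3a + 20/3b - 8/3c + 13/3}.

The two bases agree; hence the ideals are identical.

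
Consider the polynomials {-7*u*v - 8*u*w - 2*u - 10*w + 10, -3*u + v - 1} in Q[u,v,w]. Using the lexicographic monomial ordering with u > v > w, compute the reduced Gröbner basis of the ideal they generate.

f_1 = -7*u*v - 8*u*w - 2*u - 10*w + 10, LT = u*v.
f_2 = -3*u + v - 1, LT = u.

S(f_1,f_2): lcm = u*v. S = 8/7*u*w + 2/7*u + 1/3*v**2 - 1/3*v + 10/7*w - 10/7.
  leading term u*w: subtract (-8/21*w)·f_2 from 8/7*u*w + 2/7*u + 1/3*v**2 - 1/3*v + 10/7*w - 10/7 → 2/7*u + 1/3*v**2 + 8/21*v*w - 1/3*v + 22/21*w - 10/7
  leading term u: subtract (-2/21)·f_2 from 2/7*u + 1/3*v**2 + 8/21*v*w - 1/3*v + 22/21*w - 10/7 → 1/3*v**2 + 8/21*v*w - 5/21*v + 22/21*w - 32/21
  leading term v**2: no divisor's leading term divides it; move 1/3*v**2 to the remainder.
  leading term v*w: no divisor's leading term divides it; move 8/21*v*w to the remainder.
  leading term v: no divisor's leading term divides it; move -5/21*v to the remainder.
  leading term w: no divisor's leading term divides it; move 22/21*w to the remainder.
  leading term 1: no divisor's leading term divides it; move -32/21 to the remainder.
  remainder 1/3*v**2 + 8/21*v*w - 5/21*v + 22/21*w - 32/21 ≠ 0; add g_3 = 1/3*v**2 + 8/21*v*w - 5/21*v + 22/21*w - 32/21 to the basis.

The other S-polynomials (S(f_1,g_3), S(f_2,g_3)) all reduce to 0 modulo the current basis, so we have a Gröbner basis.
Inter-reduce: drop elements whose leading term is divisible by another's, tail-reduce, and make monic.

G = {u - 1/3*v + 1/3, v**2 + 8/7*v*w - 5/7*v + 22/7*w - 32/7}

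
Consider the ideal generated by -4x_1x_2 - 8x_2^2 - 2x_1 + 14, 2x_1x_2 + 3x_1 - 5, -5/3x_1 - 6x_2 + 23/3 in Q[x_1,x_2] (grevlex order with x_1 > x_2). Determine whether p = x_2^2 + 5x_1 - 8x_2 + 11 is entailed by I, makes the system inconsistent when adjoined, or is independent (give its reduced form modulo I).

Adjoining x_2^2 + 5x_1 - 8x_2 + 11 makes the ideal the whole ring: the system is inconsistent.

First compute the reduced Gröbner basis of I by Buchberger's algorithm.
f_1 = -4x_1x_2 - 8x_2^2 - 2x_1 + 14, LT = x_1x_2.
f_2 = 2x_1x_2 + 3x_1 - 5, LT = x_1x_2.
f_3 = -5/3x_1 - 6x_2 + 23/3, LT = x_1.

S(f_1,f_2): lcm = x_1x_2. S = 2x_2^2 - x_1 - 1.
  reduce S modulo (f_1, f_2, f_3):
  remainder 2x_2^2 + 18/5x_2 - 28/5 ≠ 0; add h_4 = 2x_2^2 + 18/5x_2 - 28/5 to the basis.

S(f_1,f_3): lcm = x_1x_2. S = -8/5x_2^2 + 1/2x_1 + 23/5x_2 - 7/2.
  reduce S modulo (f_1, f_2, f_3, h_4):
  remainder 142/25x_2 - 142/25 ≠ 0; add h_5 = 142/25x_2 - 142/25 to the basis.

The other S-polynomials (S(f_2,f_3), S(f_1,h_4), S(f_2,h_4), S(f_3,h_4), S(f_1,h_5), S(f_2,h_5), S(f_3,h_5), S(h_4,h_5)) all reduce to 0 modulo the current basis, so we have a Gröbner basis.
Inter-reduce: drop elements whose leading term is divisible by another's, tail-reduce, and make monic.
Reduced Gröbner basis: {x_1 - 1, x_2 - 1}.
Label its elements g_1 = x_1 - 1, g_2 = x_2 - 1.

Reduce p = x_2^2 + 5x_1 - 8x_2 + 11 modulo G:
  leading term x_2^2: subtract (x_2)·g_2 from x_2^2 + 5x_1 - 8x_2 + 11 → 5x_1 - 7x_2 + 11
  leading term x_1: subtract (5)·g_1 from 5x_1 - 7x_2 + 11 → -7x_2 + 16
  leading term x_2: subtract (-7)·g_2 from -7x_2 + 16 → 9
  leading term 1: no divisor's leading term divides it; move 9 to the remainder.
  normal form = 9.
The normal form is nonzero, so p ∉ I. Since p minus its normal form lies in I, I + (p) = I + (r) where r = 9; decide whether this ideal is the whole ring.
Here r = 9 is a nonzero constant, hence a unit: 1 ∈ I + (p), the Gröbner basis of I + (p) is {1}, and the enlarged system has no common solution — adjoining p is inconsistent.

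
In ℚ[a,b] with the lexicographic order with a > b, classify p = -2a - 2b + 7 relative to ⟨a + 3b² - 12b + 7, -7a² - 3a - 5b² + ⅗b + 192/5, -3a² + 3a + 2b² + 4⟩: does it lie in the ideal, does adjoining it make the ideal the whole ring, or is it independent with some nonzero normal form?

First compute the reduced Gröbner basis of I by Buchberger's algorithm.
f_1 = a + 3b² - 12b + 7, LT = a.
f_2 = -7a² - 3a - 5b² + ⅗b + 192/5, LT = a².
f_3 = -3a² + 3a + 2b² + 4, LT = a².

S(f_1,f_2): lcm = a². S = 3ab² - 12ab + 46/7a - 5/7b² + 3/35b + 192/35.
  leading term ab²: subtract (3b²)·f_1 from 3ab² - 12ab + 46/7a - 5/7b² + 3/35b + 192/35 → -12ab + 46/7a - 9b⁴ + 36b³ - 152/7b² + 3/35b + 192/35
  leading term ab: subtract (-12b)·f_1 from -12ab + 46/7a - 9b⁴ + 36b³ - 152/7b² + 3/35b + 192/35 → 46/7a - 9b⁴ + 72b³ - 1160/7b² + 2943/35b + 192/35
  leading term a: subtract (46/7)·f_1 from 46/7a - 9b⁴ + 72b³ - 1160/7b² + 2943/35b + 192/35 → -9b⁴ + 72b³ - 1298/7b² + 5703/35b - 1418/35
  leading term b⁴: no divisor's leading term divides it; move -9b⁴ to the remainder.
  leading term b³: no divisor's leading term divides it; move 72b³ to the remainder.
  leading term b²: no divisor's leading term divides it; move -1298/7b² to the remainder.
  leading term b: no divisor's leading term divides it; move 5703/35b to the remainder.
  leading term 1: no divisor's leading term divides it; move -1418/35 to the remainder.
  remainder -9b⁴ + 72b³ - 1298/7b² + 5703/35b - 1418/35 ≠ 0; add h_4 = -9b⁴ + 72b³ - 1298/7b² + 5703/35b - 1418/35 to the basis.

S(f_1,f_3): lcm = a². S = 3ab² - 12ab + 8a + ⅔b² + 4/3.
  leading term ab²: subtract (3b²)·f_1 from 3ab² - 12ab + 8a + ⅔b² + 4/3 → -12ab + 8a - 9b⁴ + 36b³ - 61/3b² + 4/3
  leading term ab: subtract (-12b)·f_1 from -12ab + 8a - 9b⁴ + 36b³ - 61/3b² + 4/3 → 8a - 9b⁴ + 72b³ - 493/3b² + 84b + 4/3
  leading term a: subtract (8)·f_1 from 8a - 9b⁴ + 72b³ - 493/3b² + 84b + 4/3 → -9b⁴ + 72b³ - 565/3b² + 180b - 164/3
  leading term b⁴: subtract (1)·h_4 from -9b⁴ + 72b³ - 565/3b² + 180b - 164/3 → -61/21b² + 597/35b - 1486/105
  leading term b²: no divisor's leading term divides it; move -61/21b² to the remainder.
  leading term b: no divisor's leading term divides it; move 597/35b to the remainder.
  leading term 1: no divisor's leading term divides it; move -1486/105 to the remainder.
  remainder -61/21b² + 597/35b - 1486/105 ≠ 0; add h_5 = -61/21b² + 597/35b - 1486/105 to the basis.

S(h_4,h_5): lcm = b⁴. S = -649/305b³ + 302272/19215b² - 1901/105b + 1418/315.
  leading term b³: subtract (13629/18605b)·h_5 from -649/305b³ + 302272/19215b² - 1901/105b + 1418/315 → 18964343/5860575b² - 15115411/1953525b + 1418/315
  leading term b²: subtract (-18964343/17023575)·h_5 from 18964343/5860575b² - 15115411/1953525b + 1418/315 → 958787488/85117875b - 958787488/85117875
  leading term b: no divisor's leading term divides it; move 958787488/85117875b to the remainder.
  leading term 1: no divisor's leading term divides it; move -958787488/85117875 to the remainder.
  remainder 958787488/85117875b - 958787488/85117875 ≠ 0; add h_6 = 958787488/85117875b - 958787488/85117875 to the basis.

The other S-polynomials (S(f_2,f_3), S(f_1,h_4), S(f_2,h_4), S(f_3,h_4), S(f_1,h_5), S(f_2,h_5), S(f_3,h_5), S(f_1,h_6), S(f_2,h_6), S(f_3,h_6), S(h_4,h_6), S(h_5,h_6)) all reduce to 0 modulo the current basis, so we have a Gröbner basis.
Inter-reduce: drop elements whose leading term is divisible by another's, tail-reduce, and make monic.
Reduced Gröbner basis: {a - 2, b - 1}.
Label its elements g_1 = a - 2, g_2 = b - 1.

Reduce p = -2a - 2b + 7 modulo G:
  leading term a: subtract (-2)·g_1 from -2a - 2b + 7 → -2b + 3
  leading term b: subtract (-2)·g_2 from -2b + 3 → 1
  leading term 1: no divisor's leading term divides it; move 1 to the remainder.
  normal form = 1.
The normal form is nonzero, so p ∉ I. Since p minus its normal form lies in I, I + (p) = I + (r) where r = 1; decide whether this ideal is the whole ring.
Here r = 1 is a nonzero constant, hence a unit: 1 ∈ I + (p), the Gröbner basis of I + (p) is {1}, and the enlarged system has no common solution — adjoining p is inconsistent.

Adjoining -2a - 2b + 7 makes the ideal the whole ring: the system is inconsistent.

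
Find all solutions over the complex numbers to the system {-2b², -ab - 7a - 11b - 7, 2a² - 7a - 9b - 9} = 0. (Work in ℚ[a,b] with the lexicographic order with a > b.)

Compute a lex Gröbner basis by Buchberger's algorithm.
f_1 = -2b², LT = b².
f_2 = -ab - 7a - 11b - 7, LT = ab.
f_3 = 2a² - 7a - 9b - 9, LT = a².

S(f_1,f_2): lcm = ab². S = -7ab - 11b² - 7b.
  leading term ab: subtract (7)·f_2 from -7ab - 11b² - 7b → 49a - 11b² + 70b + 49
  leading term a: no divisor's leading term divides it; move 49a to the remainder.
  leading term b²: subtract (11/2)·f_1 from -11b² + 70b + 49 → 70b + 49
  leading term b: no divisor's leading term divides it; move 70b to the remainder.
  leading term 1: no divisor's leading term divides it; move 49 to the remainder.
  remainder 49a + 70b + 49 ≠ 0; add h_4 = 49a + 70b + 49 to the basis.

S(f_2,f_3): lcm = a²b. S = 7a² + 29/2ab + 7a + 9/2b² + 9/2b.
  leading term a²: subtract (7/2)·f_3 from 7a² + 29/2ab + 7a + 9/2b² + 9/2b → 29/2ab + 63/2a + 9/2b² + 36b + 63/2
  leading term ab: subtract (-29/2)·f_2 from 29/2ab + 63/2a + 9/2b² + 36b + 63/2 → -70a + 9/2b² - 247/2b - 70
  leading term a: subtract (-10/7)·h_4 from -70a + 9/2b² - 247/2b - 70 → 9/2b² - 47/2b
  leading term b²: subtract (-9/4)·f_1 from 9/2b² - 47/2b → -47/2b
  leading term b: no divisor's leading term divides it; move -47/2b to the remainder.
  remainder -47/2b ≠ 0; add h_5 = -47/2b to the basis.

The other S-polynomials (S(f_1,f_3), S(f_1,h_4), S(f_2,h_4), S(f_3,h_4), S(f_1,h_5), S(f_2,h_5), S(f_3,h_5), S(h_4,h_5)) all reduce to 0 modulo the current basis, so we have a Gröbner basis.
Inter-reduce: drop elements whose leading term is divisible by another's, tail-reduce, and make monic.
Reduced Gröbner basis: {a + 1, b}.

Since the basis is lex-ordered, b is univariate in b. Its roots are {0}. Back-substituting each root into the other basis elements fixes the other coordinates.
  b = 0: the earlier basis element becomes a + 1 = 0, giving a = -1 — point (-1, 0).
Each listed point satisfies every original equation (direct substitution).

{(-1, 0)}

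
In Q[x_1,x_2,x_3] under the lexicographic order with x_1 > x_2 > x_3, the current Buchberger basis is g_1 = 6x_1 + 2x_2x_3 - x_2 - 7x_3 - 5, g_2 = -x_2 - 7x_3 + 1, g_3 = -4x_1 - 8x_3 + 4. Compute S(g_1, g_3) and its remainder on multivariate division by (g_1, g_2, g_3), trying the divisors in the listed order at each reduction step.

lcm(LM(g_1), LM(g_3)) = x_1.
S = (lcm/LT(g_1))·g_1 − (lcm/LT(g_3))·g_3 = \tfrac{1}{3}x_2x_3 - \tfrac{1}{6}x_2 - \tfrac{19}{6}x_3 + \tfrac{1}{6}.
Reduce S modulo (g_1, g_2, g_3) in that order:
  leading term x_2x_3: subtract (-\tfrac{1}{3}x_3)·g_2 from \tfrac{1}{3}x_2x_3 - \tfrac{1}{6}x_2 - \tfrac{19}{6}x_3 + \tfrac{1}{6} → -\tfrac{1}{6}x_2 - \tfrac{7}{3}x_3^{2} - \tfrac{17}{6}x_3 + \tfrac{1}{6}
  leading term x_2: subtract (\tfrac{1}{6})·g_2 from -\tfrac{1}{6}x_2 - \tfrac{7}{3}x_3^{2} - \tfrac{17}{6}x_3 + \tfrac{1}{6} → -\tfrac{7}{3}x_3^{2} - \tfrac{5}{3}x_3
  leading term x_3^{2}: no divisor's leading term divides it; move -\tfrac{7}{3}x_3^{2} to the remainder.
  leading term x_3: no divisor's leading term divides it; move -\tfrac{5}{3}x_3 to the remainder.
The remainder -\tfrac{7}{3}x_3^{2} - \tfrac{5}{3}x_3 is nonzero, so it would be added as the next basis element.

S(g_1, g_3) = \tfrac{1}{3}x_2x_3 - \tfrac{1}{6}x_2 - \tfrac{19}{6}x_3 + \tfrac{1}{6}; remainder on division = -\tfrac{7}{3}x_3^{2} - \tfrac{5}{3}x_3.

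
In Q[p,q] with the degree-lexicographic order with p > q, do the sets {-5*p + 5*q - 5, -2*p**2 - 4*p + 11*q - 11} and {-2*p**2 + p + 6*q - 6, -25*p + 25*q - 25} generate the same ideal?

Since reduced Gröbner bases are canonical representatives of ideals under a given ordering, it suffices to compute and compare them.
Buchberger on the first generating set:
f_1 = -5*p + 5*q - 5, LT = p.
f_2 = -2*p**2 - 4*p + 11*q - 11, LT = p**2.

S(f_1,f_2): lcm = p**2. S = -p*q - p + 11/2*q - 11/2.
  leading term p*q: subtract (1/5*q)·f_1 from -p*q - p + 11/2*q - 11/2 → -q**2 - p + 13/2*q - 11/2
  leading term q**2: no divisor's leading term divides it; move -q**2 to the remainder.
  leading term p: subtract (1/5)·f_1 from -p + 13/2*q - 11/2 → 11/2*q - 9/2
  leading term q: no divisor's leading term divides it; move 11/2*q to the remainder.
  leading term 1: no divisor's leading term divides it; move -9/2 to the remainder.
  remainder -q**2 + 11/2*q - 9/2 ≠ 0; add g_3 = -q**2 + 11/2*q - 9/2 to the basis.

The other S-polynomials (S(f_1,g_3), S(f_2,g_3)) all reduce to 0 modulo the current basis, so we have a Gröbner basis.
Inter-reduce: drop elements whose leading term is divisible by another's, tail-reduce, and make monic.
Reduced Gröbner basis: {q**2 - 11/2*q + 9/2, p - q + 1}.

Buchberger on the second generating set:
h_1 = -2*p**2 + p + 6*q - 6, LT = p**2.
h_2 = -25*p + 25*q - 25, LT = p.

S(h_1,h_2): lcm = p**2. S = p*q - 3/2*p - 3*q + 3.
  leading term p*q: subtract (-1/25*q)·h_2 from p*q - 3/2*p - 3*q + 3 → q**2 - 3/2*p - 4*q + 3
  leading term q**2: no divisor's leading term divides it; move q**2 to the remainder.
  leading term p: subtract (3/50)·h_2 from -3/2*p - 4*q + 3 → -11/2*q + 9/2
  leading term q: no divisor's leading term divides it; move -11/2*q to the remainder.
  leading term 1: no divisor's leading term divides it; move 9/2 to the remainder.
  remainder q**2 - 11/2*q + 9/2 ≠ 0; add k_3 = q**2 - 11/2*q + 9/2 to the basis.

The other S-polynomials (S(h_1,k_3), S(h_2,k_3)) all reduce to 0 modulo the current basis, so we have a Gröbner basis.
Inter-reduce: drop elements whose leading term is divisible by another's, tail-reduce, and make monic.
Reduced Gröbner basis: {q**2 - 11/2*q + 9/2, p - q + 1}.

The two bases agree; hence the ideals are identical.

Yes, the ideals are equal.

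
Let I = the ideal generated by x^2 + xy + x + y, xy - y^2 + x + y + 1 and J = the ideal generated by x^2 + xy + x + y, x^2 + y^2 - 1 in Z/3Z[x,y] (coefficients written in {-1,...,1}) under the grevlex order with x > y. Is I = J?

Two ideals are equal iff their reduced Gröbner bases coincide (the reduced basis is unique for a fixed ordering).
Buchberger on the first generating set:
f_1 = x^2 + xy + x + y, LT = x^2.
f_2 = xy - y^2 + x + y + 1, LT = xy.

S(f_1,f_2): lcm = x^2y. S = -xy^2 - x^2 + y^2 - x.
  reduce S modulo (f_1, f_2):
  remainder -y^3 + y^2 + x + 1 ≠ 0; add g_3 = -y^3 + y^2 + x + 1 to the basis.

The other S-polynomials (S(f_1,g_3), S(f_2,g_3)) all reduce to 0 modulo the current basis, so we have a Gröbner basis.
Inter-reduce: drop elements whose leading term is divisible by another's, tail-reduce, and make monic.
Reduced Gröbner basis: {y^3 - y^2 - x - 1, x^2 + y^2 - 1, xy - y^2 + x + y + 1}.

Buchberger on the second generating set:
h_1 = x^2 + xy + x + y, LT = x^2.
h_2 = x^2 + y^2 - 1, LT = x^2.

S(h_1,h_2): lcm = x^2. S = xy - y^2 + x + y + 1.
  reduce S modulo (h_1, h_2):
  remainder xy - y^2 + x + y + 1 ≠ 0; add k_3 = xy - y^2 + x + y + 1 to the basis.

S(h_1,k_3): lcm = x^2y. S = -xy^2 - x^2 + y^2 - x.
  reduce S modulo (h_1, h_2, k_3):
  remainder -y^3 + y^2 + x + 1 ≠ 0; add k_4 = -y^3 + y^2 + x + 1 to the basis.

The other S-polynomials (S(h_2,k_3), S(h_1,k_4), S(h_2,k_4), S(k_3,k_4)) all reduce to 0 modulo the current basis, so we have a Gröbner basis.
Inter-reduce: drop elements whose leading term is divisible by another's, tail-reduce, and make monic.
Reduced Gröbner basis: {y^3 - y^2 - x - 1, x^2 + y^2 - 1, xy - y^2 + x + y + 1}.

Same reduced basis, so the two generating sets span the same ideal.
The same test decides containment: I ⊆ J iff every generator of I reduces to 0 modulo a Gröbner basis of J.

Yes, the ideals are equal.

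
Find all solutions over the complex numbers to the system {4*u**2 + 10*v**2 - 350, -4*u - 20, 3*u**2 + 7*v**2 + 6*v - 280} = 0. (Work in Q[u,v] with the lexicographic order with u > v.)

Compute a lex Gröbner basis by Buchberger's algorithm.
f_1 = 4*u**2 + 10*v**2 - 350, LT = u**2.
f_2 = -4*u - 20, LT = u.
f_3 = 3*u**2 + 7*v**2 + 6*v - 280, LT = u**2.

S(f_1,f_2): lcm = u**2. S = -5*u + 5/2*v**2 - 175/2.
  leading term u: subtract (5/4)·f_2 from -5*u + 5/2*v**2 - 175/2 → 5/2*v**2 - 125/2
  leading term v**2: no divisor's leading term divides it; move 5/2*v**2 to the remainder.
  leading term 1: no divisor's leading term divides it; move -125/2 to the remainder.
  remainder 5/2*v**2 - 125/2 ≠ 0; add h_4 = 5/2*v**2 - 125/2 to the basis.

S(f_1,f_3): lcm = u**2. S = 1/6*v**2 - 2*v + 35/6.
  leading term v**2: subtract (1/15)·h_4 from 1/6*v**2 - 2*v + 35/6 → -2*v + 10
  leading term v: no divisor's leading term divides it; move -2*v to the remainder.
  leading term 1: no divisor's leading term divides it; move 10 to the remainder.
  remainder -2*v + 10 ≠ 0; add h_5 = -2*v + 10 to the basis.

The other S-polynomials (S(f_2,f_3), S(f_1,h_4), S(f_2,h_4), S(f_3,h_4), S(f_1,h_5), S(f_2,h_5), S(f_3,h_5), S(h_4,h_5)) all reduce to 0 modulo the current basis, so we have a Gröbner basis.
Inter-reduce: drop elements whose leading term is divisible by another's, tail-reduce, and make monic.
Reduced Gröbner basis: {u + 5, v - 5}.

A lex Gröbner basis eliminates variables successively. Here v - 5 depends only on v, with roots {5}; lifting each root through the earlier basis elements recovers the full solutions.
  v = 5: the earlier basis element becomes u + 5 = 0, giving u = -5 — point (-5, 5).
Each listed point satisfies every original equation (direct substitution).

{(-5, 5)}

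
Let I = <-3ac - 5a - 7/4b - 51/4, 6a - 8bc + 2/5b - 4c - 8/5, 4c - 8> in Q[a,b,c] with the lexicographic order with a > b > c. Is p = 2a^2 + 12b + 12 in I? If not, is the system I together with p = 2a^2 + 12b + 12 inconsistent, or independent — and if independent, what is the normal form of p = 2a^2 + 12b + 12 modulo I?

Adjoining 2a^2 + 12b + 12 makes the ideal the whole ring: the system is inconsistent.

First compute the reduced Gröbner basis of I by Buchberger's algorithm.
f_1 = -3ac - 5a - 7/4b - 51/4, LT = ac.
f_2 = 6a - 8bc + 2/5b - 4c - 8/5, LT = a.
f_3 = 4c - 8, LT = c.

S(f_1,f_2): lcm = ac. S = 5/3a + 4/3bc^2 - 1/15bc + 7/12b + 2/3c^2 + 4/15c + 17/4.
  leading term a: subtract (5/18)·f_2 from 5/3a + 4/3bc^2 - 1/15bc + 7/12b + 2/3c^2 + 4/15c + 17/4 → 4/3bc^2 + 97/45bc + 17/36b + 2/3c^2 + 62/45c + 169/36
  leading term bc^2: subtract (1/3bc)·f_3 from 4/3bc^2 + 97/45bc + 17/36b + 2/3c^2 + 62/45c + 169/36 → 217/45bc + 17/36b + 2/3c^2 + 62/45c + 169/36
  leading term bc: subtract (217/180b)·f_3 from 217/45bc + 17/36b + 2/3c^2 + 62/45c + 169/36 → 607/60b + 2/3c^2 + 62/45c + 169/36
  leading term b: no divisor's leading term divides it; move 607/60b to the remainder.
  leading term c^2: subtract (1/6c)·f_3 from 2/3c^2 + 62/45c + 169/36 → 122/45c + 169/36
  leading term c: subtract (61/90)·f_3 from 122/45c + 169/36 → 607/60
  leading term 1: no divisor's leading term divides it; move 607/60 to the remainder.
  remainder 607/60b + 607/60 ≠ 0; add h_4 = 607/60b + 607/60 to the basis.

The other S-polynomials (S(f_1,f_3), S(f_2,f_3), S(f_1,h_4), S(f_2,h_4), S(f_3,h_4)) all reduce to 0 modulo the current basis, so we have a Gröbner basis.
Inter-reduce: drop elements whose leading term is divisible by another's, tail-reduce, and make monic.
Reduced Gröbner basis: {a + 1, b + 1, c - 2}.
Label its elements g_1 = a + 1, g_2 = b + 1, g_3 = c - 2.

Reduce p = 2a^2 + 12b + 12 modulo G:
  leading term a^2: subtract (2a)·g_1 from 2a^2 + 12b + 12 → -2a + 12b + 12
  leading term a: subtract (-2)·g_1 from -2a + 12b + 12 → 12b + 14
  leading term b: subtract (12)·g_2 from 12b + 14 → 2
  leading term 1: no divisor's leading term divides it; move 2 to the remainder.
  normal form = 2.
The normal form is nonzero, so p ∉ I. Since p minus its normal form lies in I, I + (p) = I + (r) where r = 2; decide whether this ideal is the whole ring.
Here r = 2 is a nonzero constant, hence a unit: 1 ∈ I + (p), the Gröbner basis of I + (p) is {1}, and the enlarged system has no common solution — adjoining p is inconsistent.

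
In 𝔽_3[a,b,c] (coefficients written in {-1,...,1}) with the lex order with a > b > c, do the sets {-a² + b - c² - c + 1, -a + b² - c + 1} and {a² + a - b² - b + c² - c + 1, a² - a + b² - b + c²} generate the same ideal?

Yes, the ideals are equal.

For a fixed monomial order, each ideal has a unique reduced Gröbner basis; comparing bases decides equality.
Buchberger on the first generating set:
f_1 = -a² + b - c² - c + 1, LT = a².
f_2 = -a + b² - c + 1, LT = a.

S(f_1,f_2): lcm = a². S = ab² - ac + a - b + c² + c - 1.
  reduce S modulo (f_1, f_2):
  remainder b⁴ + b²c - b² - b - c² - c ≠ 0; add g_3 = b⁴ + b²c - b² - b - c² - c to the basis.

The other S-polynomials (S(f_1,g_3), S(f_2,g_3)) all reduce to 0 modulo the current basis, so we have a Gröbner basis.
Inter-reduce: drop elements whose leading term is divisible by another's, tail-reduce, and make monic.
Reduced Gröbner basis: {a - b² + c - 1, b⁴ + b²c - b² - b - c² - c}.

Buchberger on the second generating set:
h_1 = a² + a - b² - b + c² - c + 1, LT = a².
h_2 = a² - a + b² - b + c², LT = a².

S(h_1,h_2): lcm = a². S = -a + b² - c + 1.
  reduce S modulo (h_1, h_2):
  remainder -a + b² - c + 1 ≠ 0; add k_3 = -a + b² - c + 1 to the basis.

S(h_1,k_3): lcm = a². S = ab² - ac - a - b² - b + c² - c + 1.
  reduce S modulo (h_1, h_2, k_3):
  remainder b⁴ + b²c - b² - b - c² - c ≠ 0; add k_4 = b⁴ + b²c - b² - b - c² - c to the basis.

The other S-polynomials (S(h_2,k_3), S(h_1,k_4), S(h_2,k_4), S(k_3,k_4)) all reduce to 0 modulo the current basis, so we have a Gröbner basis.
Inter-reduce: drop elements whose leading term is divisible by another's, tail-reduce, and make monic.
Reduced Gröbner basis: {a - b² + c - 1, b⁴ + b²c - b² - b - c² - c}.

These coincide, so the ideals are equal.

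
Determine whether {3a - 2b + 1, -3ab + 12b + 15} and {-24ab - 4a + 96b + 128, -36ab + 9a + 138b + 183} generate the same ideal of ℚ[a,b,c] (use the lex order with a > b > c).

No, the ideals differ.

Equality of ideals is decidable: compute both reduced Gröbner bases (unique for the ordering) and check whether they agree.
Buchberger on the first generating set:
f_1 = 3a - 2b + 1, LT = a.
f_2 = -3ab + 12b + 15, LT = ab.

S(f_1,f_2): lcm = ab. S = -⅔b² + 13/3b + 5.
  reduce S modulo (f_1, f_2):
  remainder -⅔b² + 13/3b + 5 ≠ 0; add g_3 = -⅔b² + 13/3b + 5 to the basis.

The other S-polynomials (S(f_1,g_3), S(f_2,g_3)) all reduce to 0 modulo the current basis, so we have a Gröbner basis.
Inter-reduce: drop elements whose leading term is divisible by another's, tail-reduce, and make monic.
Reduced Gröbner basis: {a - ⅔b + ⅓, b² - 13/2b - 15/2}.

Buchberger on the second generating set:
h_1 = -24ab - 4a + 96b + 128, LT = ab.
h_2 = -36ab + 9a + 138b + 183, LT = ab.

S(h_1,h_2): lcm = ab. S = 5/12a - ⅙b - ¼.
  reduce S modulo (h_1, h_2):
  remainder 5/12a - ⅙b - ¼ ≠ 0; add k_3 = 5/12a - ⅙b - ¼ to the basis.

S(h_1,k_3): lcm = ab. S = ⅙a + ⅖b² - 17/5b - 16/3.
  reduce S modulo (h_1, h_2, k_3):
  remainder ⅖b² - 10/3b - 157/30 ≠ 0; add k_4 = ⅖b² - 10/3b - 157/30 to the basis.

The other S-polynomials (S(h_2,k_3), S(h_1,k_4), S(h_2,k_4), S(k_3,k_4)) all reduce to 0 modulo the current basis, so we have a Gröbner basis.
Inter-reduce: drop elements whose leading term is divisible by another's, tail-reduce, and make monic.
Reduced Gröbner basis: {a - ⅖b - ⅗, b² - 25/3b - 157/12}.

These differ, so the ideals are not equal.
The choice of monomial ordering does not affect the verdict — as long as both bases are computed under the same ordering, their equality decides ideal equality.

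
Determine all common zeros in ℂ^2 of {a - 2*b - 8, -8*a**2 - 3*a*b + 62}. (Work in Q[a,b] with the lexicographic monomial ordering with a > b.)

Compute a lex Gröbner basis by Buchberger's algorithm.
f_1 = a - 2*b - 8, LT = a.
f_2 = -8*a**2 - 3*a*b + 62, LT = a**2.

S(f_1,f_2): lcm = a**2. S = -19/8*a*b - 8*a + 31/4.
  leading term a*b: subtract (-19/8*b)·f_1 from -19/8*a*b - 8*a + 31/4 → -8*a - 19/4*b**2 - 19*b + 31/4
  leading term a: subtract (-8)·f_1 from -8*a - 19/4*b**2 - 19*b + 31/4 → -19/4*b**2 - 35*b - 225/4
  leading term b**2: no divisor's leading term divides it; move -19/4*b**2 to the remainder.
  leading term b: no divisor's leading term divides it; move -35*b to the remainder.
  leading term 1: no divisor's leading term divides it; move -225/4 to the remainder.
  remainder -19/4*b**2 - 35*b - 225/4 ≠ 0; add h_3 = -19/4*b**2 - 35*b - 225/4 to the basis.

The other S-polynomials (S(f_1,h_3), S(f_2,h_3)) all reduce to 0 modulo the current basis, so we have a Gröbner basis.
Inter-reduce: drop elements whose leading term is divisible by another's, tail-reduce, and make monic.
Reduced Gröbner basis: {a - 2*b - 8, b**2 + 140/19*b + 225/19}.

Elimination: the polynomial b**2 + 140/19*b + 225/19 lies in the elimination ideal for b, so b ∈ {-5, -45/19}. For each such b, the remaining basis elements (now univariate) give the rest of the solution.
  b = -5: the earlier basis element becomes a + 2 = 0, giving a = -2 — point (-2, -5).
  b = -45/19: the earlier basis element becomes a - 62/19 = 0, giving a = 62/19 — point (62/19, -45/19).

{(-2, -5), (62/19, -45/19)}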